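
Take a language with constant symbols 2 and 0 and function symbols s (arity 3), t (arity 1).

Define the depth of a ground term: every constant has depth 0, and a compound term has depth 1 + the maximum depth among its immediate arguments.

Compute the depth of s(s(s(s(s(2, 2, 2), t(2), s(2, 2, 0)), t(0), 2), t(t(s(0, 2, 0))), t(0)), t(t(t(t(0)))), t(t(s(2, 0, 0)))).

5

depth(s(2, 2, 2)) = 1 + max(0, 0, 0) = 1
depth(t(2)) = 1 + depth(2) = 1 + 0 = 1
depth(s(2, 2, 0)) = 1 + max(0, 0, 0) = 1
depth(s(s(2, 2, 2), t(2), s(2, 2, 0))) = 1 + max(1, 1, 1) = 2
depth(t(0)) = 1 + depth(0) = 1 + 0 = 1
depth(s(s(s(2, 2, 2), t(2), s(2, 2, 0)), t(0), 2)) = 1 + max(2, 1, 0) = 3
depth(s(0, 2, 0)) = 1 + max(0, 0, 0) = 1
depth(t(s(0, 2, 0))) = 1 + depth(s(0, 2, 0)) = 1 + 1 = 2
depth(t(t(s(0, 2, 0)))) = 1 + depth(t(s(0, 2, 0))) = 1 + 2 = 3
depth(s(s(s(s(2, 2, 2), t(2), s(2, 2, 0)), t(0), 2), t(t(s(0, 2, 0))), t(0))) = 1 + max(3, 3, 1) = 4
depth(t(t(0))) = 1 + depth(t(0)) = 1 + 1 = 2
depth(t(t(t(0)))) = 1 + depth(t(t(0))) = 1 + 2 = 3
depth(t(t(t(t(0))))) = 1 + depth(t(t(t(0)))) = 1 + 3 = 4
depth(s(2, 0, 0)) = 1 + max(0, 0, 0) = 1
depth(t(s(2, 0, 0))) = 1 + depth(s(2, 0, 0)) = 1 + 1 = 2
depth(t(t(s(2, 0, 0)))) = 1 + depth(t(s(2, 0, 0))) = 1 + 2 = 3
depth(s(s(s(s(s(2, 2, 2), t(2), s(2, 2, 0)), t(0), 2), t(t(s(0, 2, 0))), t(0)), t(t(t(t(0)))), t(t(s(2, 0, 0))))) = 1 + max(4, 4, 3) = 5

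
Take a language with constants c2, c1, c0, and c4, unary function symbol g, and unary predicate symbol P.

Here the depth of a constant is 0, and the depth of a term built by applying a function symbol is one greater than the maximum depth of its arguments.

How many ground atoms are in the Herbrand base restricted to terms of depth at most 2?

First count ground terms of depth ≤ 2.
Count level by level. With function symbols g/1, the terms of depth ≤ k are the 4 constants together with each function applied to depth-≤(k−1) tuples, so N_k = 4 + N_{k-1}.
N_0 = 4
N_1 = 4 + 4 = 8
N_2 = 4 + 8 = 12
Explicitly: c2, c1, c0, c4, g(c2), g(c1), g(c0), g(c4), g(g(c2)), g(g(c1)), g(g(c0)), g(g(c4)).
So |H| = 12.
For each predicate symbol, the number of ground atoms is |H| raised to its arity; summing:
  P: 12
Total ground atoms: 12.

12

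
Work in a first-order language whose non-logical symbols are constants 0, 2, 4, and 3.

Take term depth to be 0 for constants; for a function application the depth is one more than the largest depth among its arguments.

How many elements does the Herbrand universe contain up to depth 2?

4

With no function symbols every ground term is a constant, so there are exactly 4 ground terms at every depth bound.
N_0 = 4
N_1 = 4
N_2 = 4
Explicitly: 0, 2, 4, 3.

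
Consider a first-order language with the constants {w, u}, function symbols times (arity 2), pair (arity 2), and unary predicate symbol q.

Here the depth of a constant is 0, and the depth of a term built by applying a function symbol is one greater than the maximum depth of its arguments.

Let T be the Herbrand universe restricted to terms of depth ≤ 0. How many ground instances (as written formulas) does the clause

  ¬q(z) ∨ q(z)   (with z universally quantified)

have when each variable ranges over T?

Ground terms of depth ≤ 0:
  Count level by level. With function symbols times/2, pair/2, the terms of depth ≤ k are the 2 constants together with each function applied to depth-≤(k−1) tuples, so N_k = 2 + N_{k-1}^2 + N_{k-1}^2.
  N_0 = 2
So there are 2 ground terms available for substitution.
There is 1 variable to instantiate (z),  occurring in at least one literal, so different choices give different ground instances.
Number of ground instances = 2.

2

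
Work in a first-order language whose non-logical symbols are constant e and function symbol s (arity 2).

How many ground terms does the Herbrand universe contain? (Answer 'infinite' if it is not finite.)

The signature has at least one function symbol (s, arity 2) and at least one constant (e).
Iterating s gives infinitely many distinct ground terms: e, s(e, e), s(s(e, e), s(e, e)), ...
So the Herbrand universe is infinite.

infinite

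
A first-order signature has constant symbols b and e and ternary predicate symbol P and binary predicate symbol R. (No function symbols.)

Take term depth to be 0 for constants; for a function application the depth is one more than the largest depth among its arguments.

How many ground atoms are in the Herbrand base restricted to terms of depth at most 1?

First count ground terms of depth ≤ 1.
With no function symbols every ground term is a constant, so there are exactly 2 ground terms at every depth bound.
N_0 = 2
N_1 = 2
Explicitly: b, e.
So |H| = 2.
A ground atom is a predicate applied to a tuple of terms from H, so the count is the sum over predicates of |H|^arity:
  P: 2^3 = 8;  R: 2^2 = 4
Total ground atoms: 8 + 4 = 12.

12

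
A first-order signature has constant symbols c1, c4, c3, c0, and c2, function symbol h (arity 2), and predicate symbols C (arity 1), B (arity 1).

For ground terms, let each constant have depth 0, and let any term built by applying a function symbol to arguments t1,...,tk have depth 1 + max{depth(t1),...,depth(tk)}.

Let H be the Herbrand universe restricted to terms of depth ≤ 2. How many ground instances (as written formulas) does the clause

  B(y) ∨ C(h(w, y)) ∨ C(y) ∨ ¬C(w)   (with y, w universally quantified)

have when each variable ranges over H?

819025

Ground terms of depth ≤ 2:
  Let N_k count ground terms of depth at most k. Each non-constant term of depth ≤ k is some function symbol applied to depth-≤(k−1) arguments, giving N_k = 5 + N_{k-1}^2.
  N_0 = 5
  N_1 = 5 + 5^2 = 30
  N_2 = 5 + 30^2 = 905
So there are 905 ground terms available for substitution.
There are 2 variables to instantiate (y, w), each occurring in at least one literal, so different choices give different ground instances.
Number of ground instances = 905^2 = 819025.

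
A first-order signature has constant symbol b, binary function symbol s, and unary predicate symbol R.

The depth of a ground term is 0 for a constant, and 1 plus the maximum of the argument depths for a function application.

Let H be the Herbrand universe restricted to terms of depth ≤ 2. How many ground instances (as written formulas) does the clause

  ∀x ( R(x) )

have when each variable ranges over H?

5

Ground terms of depth ≤ 2:
  Let N_k count ground terms of depth at most k. Each non-constant term of depth ≤ k is some function symbol applied to depth-≤(k−1) arguments, giving N_k = 1 + N_{k-1}^2.
  N_0 = 1
  N_1 = 1 + 1^2 = 2
  N_2 = 1 + 2^2 = 5
  Explicitly: b, s(b, b), s(b, s(b, b)), s(s(b, b), b), s(s(b, b), s(b, b)).
So there are 5 ground terms available for substitution.
The body mentions the single quantified variable x; since ground terms form a free algebra, no two substitutions collapse to the same formula.
Number of ground instances = 5.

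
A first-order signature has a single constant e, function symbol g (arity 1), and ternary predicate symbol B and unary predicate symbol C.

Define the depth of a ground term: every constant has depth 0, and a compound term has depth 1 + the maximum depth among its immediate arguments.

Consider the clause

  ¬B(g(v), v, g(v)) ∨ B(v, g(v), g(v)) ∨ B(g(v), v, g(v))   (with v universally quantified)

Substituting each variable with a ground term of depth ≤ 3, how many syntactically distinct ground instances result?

Ground terms of depth ≤ 3:
  Count level by level. With function symbols g/1, the terms of depth ≤ k are the 1 constant together with each function applied to depth-≤(k−1) tuples, so N_k = 1 + N_{k-1}.
  N_0 = 1
  N_1 = 1 + 1 = 2
  N_2 = 1 + 2 = 3
  N_3 = 1 + 3 = 4
So there are 4 ground terms available for substitution.
The body mentions the single quantified variable v; since ground terms form a free algebra, no two substitutions collapse to the same formula.
Number of ground instances = 4.

4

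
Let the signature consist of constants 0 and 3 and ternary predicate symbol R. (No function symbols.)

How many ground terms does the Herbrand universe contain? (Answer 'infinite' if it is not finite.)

2

There are no function symbols, so every ground term is one of the 2 constants.
The Herbrand universe is {0, 3}, which is finite with 2 elements.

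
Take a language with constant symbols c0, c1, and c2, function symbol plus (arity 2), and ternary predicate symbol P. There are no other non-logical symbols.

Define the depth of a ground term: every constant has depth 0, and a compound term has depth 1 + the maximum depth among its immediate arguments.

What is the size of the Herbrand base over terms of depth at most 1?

First count ground terms of depth ≤ 1.
Let N_k = |{terms of depth ≤ k}|. Then N_0 = 3 and N_k = 3 + N_{k-1}^2 for k ≥ 1 (one summand per function symbol, arity giving the exponent).
N_0 = 3
N_1 = 3 + 3^2 = 12
Explicitly: c0, c1, c2, plus(c0, c0), plus(c0, c1), plus(c0, c2), plus(c1, c0), plus(c1, c1), plus(c1, c2), plus(c2, c0), plus(c2, c1), plus(c2, c2).
So |H| = 12.
Ground atoms are formed by filling each argument slot of a predicate with a term from H, so an r-ary predicate gives |H|^r atoms:
  P: 12^3 = 1728
Total ground atoms: 1728.

1728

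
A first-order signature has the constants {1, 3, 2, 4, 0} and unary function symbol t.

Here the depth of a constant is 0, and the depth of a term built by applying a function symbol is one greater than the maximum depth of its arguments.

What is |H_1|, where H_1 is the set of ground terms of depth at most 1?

Write N_k for the number of ground terms of depth ≤ k. A term of depth ≤ k is either a constant or a function symbol applied to arguments of depth ≤ k−1, so N_k = 5 + N_{k-1}.
N_0 = 5
N_1 = 5 + 5 = 10

10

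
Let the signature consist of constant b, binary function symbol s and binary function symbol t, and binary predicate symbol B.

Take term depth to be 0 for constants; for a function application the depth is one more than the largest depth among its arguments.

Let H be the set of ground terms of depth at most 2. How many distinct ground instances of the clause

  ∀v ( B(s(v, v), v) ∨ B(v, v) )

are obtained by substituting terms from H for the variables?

19

Ground terms of depth ≤ 2:
  Write N_k for the number of ground terms of depth ≤ k. A term of depth ≤ k is either a constant or a function symbol applied to arguments of depth ≤ k−1, so N_k = 1 + N_{k-1}^2 + N_{k-1}^2.
  N_0 = 1
  N_1 = 1 + 1^2 + 1^2 = 3
  N_2 = 1 + 3^2 + 3^2 = 19
So there are 19 ground terms available for substitution.
The body mentions the single quantified variable v; since ground terms form a free algebra, no two substitutions collapse to the same formula.
Number of ground instances = 19.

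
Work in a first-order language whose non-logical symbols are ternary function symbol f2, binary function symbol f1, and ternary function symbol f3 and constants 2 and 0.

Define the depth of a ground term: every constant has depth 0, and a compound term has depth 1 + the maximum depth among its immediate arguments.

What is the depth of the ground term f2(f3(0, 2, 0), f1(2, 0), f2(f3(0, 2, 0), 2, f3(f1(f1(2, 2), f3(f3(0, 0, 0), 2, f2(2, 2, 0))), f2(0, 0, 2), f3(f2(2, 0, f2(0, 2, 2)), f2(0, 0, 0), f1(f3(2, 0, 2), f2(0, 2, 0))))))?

6

depth(f3(0, 2, 0)) = 1 + max(0, 0, 0) = 1
depth(f1(2, 0)) = 1 + max(0, 0) = 1
depth(f1(2, 2)) = 1 + max(0, 0) = 1
depth(f3(0, 0, 0)) = 1 + max(0, 0, 0) = 1
depth(f2(2, 2, 0)) = 1 + max(0, 0, 0) = 1
depth(f3(f3(0, 0, 0), 2, f2(2, 2, 0))) = 1 + max(1, 0, 1) = 2
depth(f1(f1(2, 2), f3(f3(0, 0, 0), 2, f2(2, 2, 0)))) = 1 + max(1, 2) = 3
depth(f2(0, 0, 2)) = 1 + max(0, 0, 0) = 1
depth(f2(0, 2, 2)) = 1 + max(0, 0, 0) = 1
depth(f2(2, 0, f2(0, 2, 2))) = 1 + max(0, 0, 1) = 2
depth(f2(0, 0, 0)) = 1 + max(0, 0, 0) = 1
depth(f3(2, 0, 2)) = 1 + max(0, 0, 0) = 1
depth(f2(0, 2, 0)) = 1 + max(0, 0, 0) = 1
depth(f1(f3(2, 0, 2), f2(0, 2, 0))) = 1 + max(1, 1) = 2
depth(f3(f2(2, 0, f2(0, 2, 2)), f2(0, 0, 0), f1(f3(2, 0, 2), f2(0, 2, 0)))) = 1 + max(2, 1, 2) = 3
depth(f3(f1(f1(2, 2), f3(f3(0, 0, 0), 2, f2(2, 2, 0))), f2(0, 0, 2), f3(f2(2, 0, f2(0, 2, 2)), f2(0, 0, 0), f1(f3(2, 0, 2), f2(0, 2, 0))))) = 1 + max(3, 1, 3) = 4
depth(f2(f3(0, 2, 0), 2, f3(f1(f1(2, 2), f3(f3(0, 0, 0), 2, f2(2, 2, 0))), f2(0, 0, 2), f3(f2(2, 0, f2(0, 2, 2)), f2(0, 0, 0), f1(f3(2, 0, 2), f2(0, 2, 0)))))) = 1 + max(1, 0, 4) = 5
depth(f2(f3(0, 2, 0), f1(2, 0), f2(f3(0, 2, 0), 2, f3(f1(f1(2, 2), f3(f3(0, 0, 0), 2, f2(2, 2, 0))), f2(0, 0, 2), f3(f2(2, 0, f2(0, 2, 2)), f2(0, 0, 0), f1(f3(2, 0, 2), f2(0, 2, 0))))))) = 1 + max(1, 1, 5) = 6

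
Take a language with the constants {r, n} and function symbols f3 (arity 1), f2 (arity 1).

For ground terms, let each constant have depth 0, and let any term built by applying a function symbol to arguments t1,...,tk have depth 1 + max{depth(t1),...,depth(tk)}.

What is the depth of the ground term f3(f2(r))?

2

depth(f2(r)) = 1 + depth(r) = 1 + 0 = 1
depth(f3(f2(r))) = 1 + depth(f2(r)) = 1 + 1 = 2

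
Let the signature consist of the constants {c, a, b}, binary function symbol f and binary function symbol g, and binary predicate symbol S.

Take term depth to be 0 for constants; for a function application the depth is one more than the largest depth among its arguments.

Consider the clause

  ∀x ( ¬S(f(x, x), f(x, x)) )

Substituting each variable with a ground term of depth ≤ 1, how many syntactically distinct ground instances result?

21

Ground terms of depth ≤ 1:
  If N_k denotes the number of depth-≤k ground terms, the 3 constants give N_0 = 3, and each function symbol of arity r contributes N_{k-1}^r new terms at level k: N_k = 3 + N_{k-1}^2 + N_{k-1}^2.
  N_0 = 3
  N_1 = 3 + 3^2 + 3^2 = 21
So there are 21 ground terms available for substitution.
The body mentions the single quantified variable x; since ground terms form a free algebra, no two substitutions collapse to the same formula.
Number of ground instances = 21.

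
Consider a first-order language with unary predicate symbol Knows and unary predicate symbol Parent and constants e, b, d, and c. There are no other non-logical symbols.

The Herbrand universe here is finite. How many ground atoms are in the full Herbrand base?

8

With no function symbols, the Herbrand universe is just the 4 constants.
Ground atoms per predicate: Knows: 4, Parent: 4.
Herbrand base size = 4 + 4 = 8.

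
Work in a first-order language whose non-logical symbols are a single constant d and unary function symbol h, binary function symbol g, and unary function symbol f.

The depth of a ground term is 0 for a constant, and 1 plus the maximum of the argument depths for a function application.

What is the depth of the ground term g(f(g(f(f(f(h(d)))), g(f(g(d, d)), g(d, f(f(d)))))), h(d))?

7

depth(h(d)) = 1 + depth(d) = 1 + 0 = 1
depth(f(h(d))) = 1 + depth(h(d)) = 1 + 1 = 2
depth(f(f(h(d)))) = 1 + depth(f(h(d))) = 1 + 2 = 3
depth(f(f(f(h(d))))) = 1 + depth(f(f(h(d)))) = 1 + 3 = 4
depth(g(d, d)) = 1 + max(0, 0) = 1
depth(f(g(d, d))) = 1 + depth(g(d, d)) = 1 + 1 = 2
depth(f(d)) = 1 + depth(d) = 1 + 0 = 1
depth(f(f(d))) = 1 + depth(f(d)) = 1 + 1 = 2
depth(g(d, f(f(d)))) = 1 + max(0, 2) = 3
depth(g(f(g(d, d)), g(d, f(f(d))))) = 1 + max(2, 3) = 4
depth(g(f(f(f(h(d)))), g(f(g(d, d)), g(d, f(f(d)))))) = 1 + max(4, 4) = 5
depth(f(g(f(f(f(h(d)))), g(f(g(d, d)), g(d, f(f(d))))))) = 1 + depth(g(f(f(f(h(d)))), g(f(g(d, d)), g(d, f(f(d)))))) = 1 + 5 = 6
depth(g(f(g(f(f(f(h(d)))), g(f(g(d, d)), g(d, f(f(d)))))), h(d))) = 1 + max(6, 1) = 7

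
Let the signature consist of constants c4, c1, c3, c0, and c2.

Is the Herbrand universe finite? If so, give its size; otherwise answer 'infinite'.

5

There are no function symbols, so every ground term is one of the 5 constants.
The Herbrand universe is {c4, c1, c3, c0, c2}, which is finite with 5 elements.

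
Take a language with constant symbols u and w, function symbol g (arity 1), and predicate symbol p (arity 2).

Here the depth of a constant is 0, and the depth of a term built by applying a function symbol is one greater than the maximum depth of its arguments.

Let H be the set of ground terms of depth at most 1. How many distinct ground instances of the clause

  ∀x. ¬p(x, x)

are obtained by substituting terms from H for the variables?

Ground terms of depth ≤ 1:
  Let N_k count ground terms of depth at most k. Each non-constant term of depth ≤ k is some function symbol applied to depth-≤(k−1) arguments, giving N_k = 2 + N_{k-1}.
  N_0 = 2
  N_1 = 2 + 2 = 4
  Explicitly: u, w, g(u), g(w).
So there are 4 ground terms available for substitution.
The clause has 1 distinct variable (x), which appears in the body. In the free term algebra distinct substitutions yield syntactically distinct ground instances.
Number of ground instances = 4.

4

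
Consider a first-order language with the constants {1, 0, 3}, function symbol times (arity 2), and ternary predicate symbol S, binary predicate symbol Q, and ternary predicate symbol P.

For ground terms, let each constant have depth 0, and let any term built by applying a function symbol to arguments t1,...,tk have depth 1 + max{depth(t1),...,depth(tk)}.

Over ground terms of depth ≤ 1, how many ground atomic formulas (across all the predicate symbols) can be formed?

First count ground terms of depth ≤ 1.
If N_k denotes the number of depth-≤k ground terms, the 3 constants give N_0 = 3, and each function symbol of arity r contributes N_{k-1}^r new terms at level k: N_k = 3 + N_{k-1}^2.
N_0 = 3
N_1 = 3 + 3^2 = 12
Explicitly: 1, 0, 3, times(1, 1), times(1, 0), times(1, 3), times(0, 1), times(0, 0), times(0, 3), times(3, 1), times(3, 0), times(3, 3).
So |H| = 12.
For each predicate symbol, the number of ground atoms is |H| raised to its arity; summing:
  S: 12^3 = 1728;  Q: 12^2 = 144;  P: 12^3 = 1728
Total ground atoms: 1728 + 144 + 1728 = 3600.

3600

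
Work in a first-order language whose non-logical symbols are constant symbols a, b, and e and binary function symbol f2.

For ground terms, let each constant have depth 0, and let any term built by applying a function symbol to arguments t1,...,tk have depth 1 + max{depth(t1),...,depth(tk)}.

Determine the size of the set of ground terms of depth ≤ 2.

Let N_k = |{terms of depth ≤ k}|. Then N_0 = 3 and N_k = 3 + N_{k-1}^2 for k ≥ 1 (one summand per function symbol, arity giving the exponent).
N_0 = 3
N_1 = 3 + 3^2 = 12
N_2 = 3 + 12^2 = 147

147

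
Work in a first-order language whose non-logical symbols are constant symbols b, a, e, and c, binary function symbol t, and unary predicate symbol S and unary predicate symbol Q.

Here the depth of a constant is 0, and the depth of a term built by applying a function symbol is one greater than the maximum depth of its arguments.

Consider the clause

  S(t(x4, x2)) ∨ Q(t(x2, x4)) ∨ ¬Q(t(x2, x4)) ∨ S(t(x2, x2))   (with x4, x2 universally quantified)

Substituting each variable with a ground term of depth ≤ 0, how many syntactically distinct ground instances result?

Ground terms of depth ≤ 0:
  If N_k denotes the number of depth-≤k ground terms, the 4 constants give N_0 = 4, and each function symbol of arity r contributes N_{k-1}^r new terms at level k: N_k = 4 + N_{k-1}^2.
  N_0 = 4
So there are 4 ground terms available for substitution.
The body mentions every one of the 2 quantified variables; since ground terms form a free algebra, no two substitutions collapse to the same formula.
Number of ground instances = 4^2 = 16.

16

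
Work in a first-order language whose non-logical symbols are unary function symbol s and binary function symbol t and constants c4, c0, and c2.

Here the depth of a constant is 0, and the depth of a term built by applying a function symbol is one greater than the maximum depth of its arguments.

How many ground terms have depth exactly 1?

12

Let N_k = |{terms of depth ≤ k}|. Then N_0 = 3 and N_k = 3 + N_{k-1} + N_{k-1}^2 for k ≥ 1 (one summand per function symbol, arity giving the exponent).
N_0 = 3
N_1 = 3 + 3 + 3^2 = 15
Terms of depth exactly 1: N_1 − N_0 = 15 − 3 = 12.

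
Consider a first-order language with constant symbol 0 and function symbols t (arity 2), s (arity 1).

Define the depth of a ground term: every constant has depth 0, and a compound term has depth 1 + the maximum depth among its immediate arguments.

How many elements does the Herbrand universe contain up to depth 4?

Let N_k = |{terms of depth ≤ k}|. Then N_0 = 1 and N_k = 1 + N_{k-1}^2 + N_{k-1} for k ≥ 1 (one summand per function symbol, arity giving the exponent).
N_0 = 1
N_1 = 1 + 1^2 + 1 = 3
N_2 = 1 + 3^2 + 3 = 13
N_3 = 1 + 13^2 + 13 = 183
N_4 = 1 + 183^2 + 183 = 33673

33673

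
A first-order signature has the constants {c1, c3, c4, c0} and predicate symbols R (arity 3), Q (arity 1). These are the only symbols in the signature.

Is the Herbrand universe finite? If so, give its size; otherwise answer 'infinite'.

There are no function symbols, so every ground term is one of the 4 constants.
The Herbrand universe is {c1, c3, c4, c0}, which is finite with 4 elements.

4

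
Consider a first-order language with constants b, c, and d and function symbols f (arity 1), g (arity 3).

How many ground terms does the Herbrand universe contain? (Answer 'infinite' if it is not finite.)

infinite

The signature has at least one function symbol (f, arity 1) and at least one constant (b).
Iterating f gives infinitely many distinct ground terms: b, f(b), f(f(b)), ...
So the Herbrand universe is infinite.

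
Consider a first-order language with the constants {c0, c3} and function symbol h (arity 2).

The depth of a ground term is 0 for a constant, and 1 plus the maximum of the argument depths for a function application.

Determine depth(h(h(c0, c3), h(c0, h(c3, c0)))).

3

depth(h(c0, c3)) = 1 + max(0, 0) = 1
depth(h(c3, c0)) = 1 + max(0, 0) = 1
depth(h(c0, h(c3, c0))) = 1 + max(0, 1) = 2
depth(h(h(c0, c3), h(c0, h(c3, c0)))) = 1 + max(1, 2) = 3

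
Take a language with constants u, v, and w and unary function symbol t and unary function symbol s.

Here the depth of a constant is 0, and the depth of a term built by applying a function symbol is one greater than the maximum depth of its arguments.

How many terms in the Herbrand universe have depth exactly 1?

If N_k denotes the number of depth-≤k ground terms, the 3 constants give N_0 = 3, and each function symbol of arity r contributes N_{k-1}^r new terms at level k: N_k = 3 + N_{k-1} + N_{k-1}.
N_0 = 3
N_1 = 3 + 3 + 3 = 9
Terms of depth exactly 1: N_1 − N_0 = 9 − 3 = 6.

6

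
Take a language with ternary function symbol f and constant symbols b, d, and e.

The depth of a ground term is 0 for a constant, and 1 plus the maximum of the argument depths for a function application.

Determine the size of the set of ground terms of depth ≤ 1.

30

If N_k denotes the number of depth-≤k ground terms, the 3 constants give N_0 = 3, and each function symbol of arity r contributes N_{k-1}^r new terms at level k: N_k = 3 + N_{k-1}^3.
N_0 = 3
N_1 = 3 + 3^3 = 30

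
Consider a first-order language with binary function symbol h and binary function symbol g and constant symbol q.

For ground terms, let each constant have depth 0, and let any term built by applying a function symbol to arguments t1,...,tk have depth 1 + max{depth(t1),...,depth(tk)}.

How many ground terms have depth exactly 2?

16

Let N_k = |{terms of depth ≤ k}|. Then N_0 = 1 and N_k = 1 + N_{k-1}^2 + N_{k-1}^2 for k ≥ 1 (one summand per function symbol, arity giving the exponent).
N_0 = 1
N_1 = 1 + 1^2 + 1^2 = 3
N_2 = 1 + 3^2 + 3^2 = 19
Terms of depth exactly 2: N_2 − N_1 = 19 − 3 = 16.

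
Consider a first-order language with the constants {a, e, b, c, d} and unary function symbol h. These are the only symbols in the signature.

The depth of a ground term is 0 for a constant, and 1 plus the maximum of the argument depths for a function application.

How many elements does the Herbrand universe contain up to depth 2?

Write N_k for the number of ground terms of depth ≤ k. A term of depth ≤ k is either a constant or a function symbol applied to arguments of depth ≤ k−1, so N_k = 5 + N_{k-1}.
N_0 = 5
N_1 = 5 + 5 = 10
N_2 = 5 + 10 = 15

15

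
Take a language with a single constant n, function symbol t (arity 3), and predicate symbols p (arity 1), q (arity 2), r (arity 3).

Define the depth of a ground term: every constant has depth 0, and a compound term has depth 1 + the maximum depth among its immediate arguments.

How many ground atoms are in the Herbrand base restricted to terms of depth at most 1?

First count ground terms of depth ≤ 1.
Count level by level. With function symbols t/3, the terms of depth ≤ k are the 1 constant together with each function applied to depth-≤(k−1) tuples, so N_k = 1 + N_{k-1}^3.
N_0 = 1
N_1 = 1 + 1^3 = 2
Explicitly: n, t(n, n, n).
So |H| = 2.
Each predicate of arity r yields |H|^r ground atoms (one per choice of an r-tuple from H):
  p: 2;  q: 2^2 = 4;  r: 2^3 = 8
Total ground atoms: 2 + 4 + 8 = 14.

14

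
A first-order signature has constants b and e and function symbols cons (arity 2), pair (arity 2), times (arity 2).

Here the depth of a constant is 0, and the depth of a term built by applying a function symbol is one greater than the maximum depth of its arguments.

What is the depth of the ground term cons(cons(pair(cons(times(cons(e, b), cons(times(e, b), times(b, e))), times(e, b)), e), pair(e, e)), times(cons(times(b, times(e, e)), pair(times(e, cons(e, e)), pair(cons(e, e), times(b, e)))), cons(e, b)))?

depth(cons(e, b)) = 1 + max(0, 0) = 1
depth(times(e, b)) = 1 + max(0, 0) = 1
depth(times(b, e)) = 1 + max(0, 0) = 1
depth(cons(times(e, b), times(b, e))) = 1 + max(1, 1) = 2
depth(times(cons(e, b), cons(times(e, b), times(b, e)))) = 1 + max(1, 2) = 3
depth(cons(times(cons(e, b), cons(times(e, b), times(b, e))), times(e, b))) = 1 + max(3, 1) = 4
depth(pair(cons(times(cons(e, b), cons(times(e, b), times(b, e))), times(e, b)), e)) = 1 + max(4, 0) = 5
depth(pair(e, e)) = 1 + max(0, 0) = 1
depth(cons(pair(cons(times(cons(e, b), cons(times(e, b), times(b, e))), times(e, b)), e), pair(e, e))) = 1 + max(5, 1) = 6
depth(times(e, e)) = 1 + max(0, 0) = 1
depth(times(b, times(e, e))) = 1 + max(0, 1) = 2
depth(cons(e, e)) = 1 + max(0, 0) = 1
depth(times(e, cons(e, e))) = 1 + max(0, 1) = 2
depth(pair(cons(e, e), times(b, e))) = 1 + max(1, 1) = 2
depth(pair(times(e, cons(e, e)), pair(cons(e, e), times(b, e)))) = 1 + max(2, 2) = 3
depth(cons(times(b, times(e, e)), pair(times(e, cons(e, e)), pair(cons(e, e), times(b, e))))) = 1 + max(2, 3) = 4
depth(times(cons(times(b, times(e, e)), pair(times(e, cons(e, e)), pair(cons(e, e), times(b, e)))), cons(e, b))) = 1 + max(4, 1) = 5
depth(cons(cons(pair(cons(times(cons(e, b), cons(times(e, b), times(b, e))), times(e, b)), e), pair(e, e)), times(cons(times(b, times(e, e)), pair(times(e, cons(e, e)), pair(cons(e, e), times(b, e)))), cons(e, b)))) = 1 + max(6, 5) = 7

7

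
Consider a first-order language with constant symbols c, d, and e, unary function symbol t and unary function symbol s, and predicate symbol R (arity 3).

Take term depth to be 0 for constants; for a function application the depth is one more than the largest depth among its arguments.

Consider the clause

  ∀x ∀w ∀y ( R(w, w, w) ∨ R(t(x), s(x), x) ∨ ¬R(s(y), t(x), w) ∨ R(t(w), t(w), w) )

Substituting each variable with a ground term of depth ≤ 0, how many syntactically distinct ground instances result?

27

Ground terms of depth ≤ 0:
  Count level by level. With function symbols t/1, s/1, the terms of depth ≤ k are the 3 constants together with each function applied to depth-≤(k−1) tuples, so N_k = 3 + N_{k-1} + N_{k-1}.
  N_0 = 3
So there are 3 ground terms available for substitution.
There are 3 variables to instantiate (x, w, y), each occurring in at least one literal, so different choices give different ground instances.
Number of ground instances = 3^3 = 27.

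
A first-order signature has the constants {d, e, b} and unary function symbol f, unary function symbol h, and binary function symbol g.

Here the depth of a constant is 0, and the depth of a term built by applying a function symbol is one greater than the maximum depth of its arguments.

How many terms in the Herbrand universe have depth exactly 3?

132135

If N_k denotes the number of depth-≤k ground terms, the 3 constants give N_0 = 3, and each function symbol of arity r contributes N_{k-1}^r new terms at level k: N_k = 3 + N_{k-1} + N_{k-1} + N_{k-1}^2.
N_0 = 3
N_1 = 3 + 3 + 3 + 3^2 = 18
N_2 = 3 + 18 + 18 + 18^2 = 363
N_3 = 3 + 363 + 363 + 363^2 = 132498
Terms of depth exactly 3: N_3 − N_2 = 132498 − 363 = 132135.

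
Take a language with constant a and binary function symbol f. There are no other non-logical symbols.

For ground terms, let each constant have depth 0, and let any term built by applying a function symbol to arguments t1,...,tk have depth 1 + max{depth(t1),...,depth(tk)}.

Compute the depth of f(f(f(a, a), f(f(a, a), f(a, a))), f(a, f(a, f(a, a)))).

depth(f(a, a)) = 1 + max(0, 0) = 1
depth(f(f(a, a), f(a, a))) = 1 + max(1, 1) = 2
depth(f(f(a, a), f(f(a, a), f(a, a)))) = 1 + max(1, 2) = 3
depth(f(a, f(a, a))) = 1 + max(0, 1) = 2
depth(f(a, f(a, f(a, a)))) = 1 + max(0, 2) = 3
depth(f(f(f(a, a), f(f(a, a), f(a, a))), f(a, f(a, f(a, a))))) = 1 + max(3, 3) = 4

4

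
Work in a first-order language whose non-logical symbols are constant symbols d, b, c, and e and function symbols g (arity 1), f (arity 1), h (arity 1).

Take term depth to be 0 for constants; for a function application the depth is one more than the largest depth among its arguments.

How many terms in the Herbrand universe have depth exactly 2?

36

Write N_k for the number of ground terms of depth ≤ k. A term of depth ≤ k is either a constant or a function symbol applied to arguments of depth ≤ k−1, so N_k = 4 + N_{k-1} + N_{k-1} + N_{k-1}.
N_0 = 4
N_1 = 4 + 4 + 4 + 4 = 16
N_2 = 4 + 16 + 16 + 16 = 52
Terms of depth exactly 2: N_2 − N_1 = 52 − 16 = 36.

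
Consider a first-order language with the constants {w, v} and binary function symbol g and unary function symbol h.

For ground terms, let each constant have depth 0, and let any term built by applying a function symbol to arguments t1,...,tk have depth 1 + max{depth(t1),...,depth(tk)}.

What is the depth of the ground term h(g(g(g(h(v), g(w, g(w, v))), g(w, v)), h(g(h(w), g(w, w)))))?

depth(h(v)) = 1 + depth(v) = 1 + 0 = 1
depth(g(w, v)) = 1 + max(0, 0) = 1
depth(g(w, g(w, v))) = 1 + max(0, 1) = 2
depth(g(h(v), g(w, g(w, v)))) = 1 + max(1, 2) = 3
depth(g(g(h(v), g(w, g(w, v))), g(w, v))) = 1 + max(3, 1) = 4
depth(h(w)) = 1 + depth(w) = 1 + 0 = 1
depth(g(w, w)) = 1 + max(0, 0) = 1
depth(g(h(w), g(w, w))) = 1 + max(1, 1) = 2
depth(h(g(h(w), g(w, w)))) = 1 + depth(g(h(w), g(w, w))) = 1 + 2 = 3
depth(g(g(g(h(v), g(w, g(w, v))), g(w, v)), h(g(h(w), g(w, w))))) = 1 + max(4, 3) = 5
depth(h(g(g(g(h(v), g(w, g(w, v))), g(w, v)), h(g(h(w), g(w, w)))))) = 1 + depth(g(g(g(h(v), g(w, g(w, v))), g(w, v)), h(g(h(w), g(w, w))))) = 1 + 5 = 6

6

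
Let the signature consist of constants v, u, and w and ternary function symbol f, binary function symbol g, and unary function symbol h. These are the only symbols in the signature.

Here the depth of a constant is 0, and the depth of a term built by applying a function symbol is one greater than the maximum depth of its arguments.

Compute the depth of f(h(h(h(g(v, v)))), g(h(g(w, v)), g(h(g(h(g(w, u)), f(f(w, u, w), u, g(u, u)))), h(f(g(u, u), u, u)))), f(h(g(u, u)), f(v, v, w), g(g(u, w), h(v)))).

7

depth(g(v, v)) = 1 + max(0, 0) = 1
depth(h(g(v, v))) = 1 + depth(g(v, v)) = 1 + 1 = 2
depth(h(h(g(v, v)))) = 1 + depth(h(g(v, v))) = 1 + 2 = 3
depth(h(h(h(g(v, v))))) = 1 + depth(h(h(g(v, v)))) = 1 + 3 = 4
depth(g(w, v)) = 1 + max(0, 0) = 1
depth(h(g(w, v))) = 1 + depth(g(w, v)) = 1 + 1 = 2
depth(g(w, u)) = 1 + max(0, 0) = 1
depth(h(g(w, u))) = 1 + depth(g(w, u)) = 1 + 1 = 2
depth(f(w, u, w)) = 1 + max(0, 0, 0) = 1
depth(g(u, u)) = 1 + max(0, 0) = 1
depth(f(f(w, u, w), u, g(u, u))) = 1 + max(1, 0, 1) = 2
depth(g(h(g(w, u)), f(f(w, u, w), u, g(u, u)))) = 1 + max(2, 2) = 3
depth(h(g(h(g(w, u)), f(f(w, u, w), u, g(u, u))))) = 1 + depth(g(h(g(w, u)), f(f(w, u, w), u, g(u, u)))) = 1 + 3 = 4
depth(f(g(u, u), u, u)) = 1 + max(1, 0, 0) = 2
depth(h(f(g(u, u), u, u))) = 1 + depth(f(g(u, u), u, u)) = 1 + 2 = 3
depth(g(h(g(h(g(w, u)), f(f(w, u, w), u, g(u, u)))), h(f(g(u, u), u, u)))) = 1 + max(4, 3) = 5
depth(g(h(g(w, v)), g(h(g(h(g(w, u)), f(f(w, u, w), u, g(u, u)))), h(f(g(u, u), u, u))))) = 1 + max(2, 5) = 6
depth(h(g(u, u))) = 1 + depth(g(u, u)) = 1 + 1 = 2
depth(f(v, v, w)) = 1 + max(0, 0, 0) = 1
depth(g(u, w)) = 1 + max(0, 0) = 1
depth(h(v)) = 1 + depth(v) = 1 + 0 = 1
depth(g(g(u, w), h(v))) = 1 + max(1, 1) = 2
depth(f(h(g(u, u)), f(v, v, w), g(g(u, w), h(v)))) = 1 + max(2, 1, 2) = 3
depth(f(h(h(h(g(v, v)))), g(h(g(w, v)), g(h(g(h(g(w, u)), f(f(w, u, w), u, g(u, u)))), h(f(g(u, u), u, u)))), f(h(g(u, u)), f(v, v, w), g(g(u, w), h(v))))) = 1 + max(4, 6, 3) = 7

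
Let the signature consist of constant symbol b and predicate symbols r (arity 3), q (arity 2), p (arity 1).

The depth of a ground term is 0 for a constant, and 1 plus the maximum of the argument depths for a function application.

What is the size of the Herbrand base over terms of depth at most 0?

3

First count ground terms of depth ≤ 0.
With no function symbols every ground term is a constant, so there is exactly 1 ground term at every depth bound.
N_0 = 1
Explicitly: b.
So |H| = 1.
A ground atom is a predicate applied to a tuple of terms from H, so the count is the sum over predicates of |H|^arity:
  r: 1^3 = 1;  q: 1^2 = 1;  p: 1
Total ground atoms: 1 + 1 + 1 = 3.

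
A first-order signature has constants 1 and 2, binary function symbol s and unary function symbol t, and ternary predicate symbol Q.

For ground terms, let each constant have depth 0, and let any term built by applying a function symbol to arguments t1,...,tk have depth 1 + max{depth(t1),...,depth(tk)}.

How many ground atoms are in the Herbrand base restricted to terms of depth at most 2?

First count ground terms of depth ≤ 2.
Let N_k = |{terms of depth ≤ k}|. Then N_0 = 2 and N_k = 2 + N_{k-1}^2 + N_{k-1} for k ≥ 1 (one summand per function symbol, arity giving the exponent).
N_0 = 2
N_1 = 2 + 2^2 + 2 = 8
N_2 = 2 + 8^2 + 8 = 74
So |H| = 74.
Ground atoms are formed by filling each argument slot of a predicate with a term from H, so an r-ary predicate gives |H|^r atoms:
  Q: 74^3 = 405224
Total ground atoms: 405224.

405224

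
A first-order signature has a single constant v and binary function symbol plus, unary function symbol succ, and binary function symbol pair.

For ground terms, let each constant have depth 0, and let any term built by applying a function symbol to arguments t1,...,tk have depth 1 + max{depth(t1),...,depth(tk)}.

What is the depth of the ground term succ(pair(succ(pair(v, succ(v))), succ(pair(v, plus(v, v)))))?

depth(succ(v)) = 1 + depth(v) = 1 + 0 = 1
depth(pair(v, succ(v))) = 1 + max(0, 1) = 2
depth(succ(pair(v, succ(v)))) = 1 + depth(pair(v, succ(v))) = 1 + 2 = 3
depth(plus(v, v)) = 1 + max(0, 0) = 1
depth(pair(v, plus(v, v))) = 1 + max(0, 1) = 2
depth(succ(pair(v, plus(v, v)))) = 1 + depth(pair(v, plus(v, v))) = 1 + 2 = 3
depth(pair(succ(pair(v, succ(v))), succ(pair(v, plus(v, v))))) = 1 + max(3, 3) = 4
depth(succ(pair(succ(pair(v, succ(v))), succ(pair(v, plus(v, v)))))) = 1 + depth(pair(succ(pair(v, succ(v))), succ(pair(v, plus(v, v))))) = 1 + 4 = 5

5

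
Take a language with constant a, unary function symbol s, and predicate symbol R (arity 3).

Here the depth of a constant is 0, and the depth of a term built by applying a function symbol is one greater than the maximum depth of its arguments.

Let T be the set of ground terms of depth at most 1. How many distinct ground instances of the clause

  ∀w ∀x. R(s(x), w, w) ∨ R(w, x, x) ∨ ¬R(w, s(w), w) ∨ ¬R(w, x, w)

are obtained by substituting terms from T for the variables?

Ground terms of depth ≤ 1:
  Let N_k = |{terms of depth ≤ k}|. Then N_0 = 1 and N_k = 1 + N_{k-1} for k ≥ 1 (one summand per function symbol, arity giving the exponent).
  N_0 = 1
  N_1 = 1 + 1 = 2
  Explicitly: a, s(a).
So there are 2 ground terms available for substitution.
Each of w, x ranges independently over the available ground terms, and distinct assignments produce distinct instances.
Number of ground instances = 2^2 = 4.

4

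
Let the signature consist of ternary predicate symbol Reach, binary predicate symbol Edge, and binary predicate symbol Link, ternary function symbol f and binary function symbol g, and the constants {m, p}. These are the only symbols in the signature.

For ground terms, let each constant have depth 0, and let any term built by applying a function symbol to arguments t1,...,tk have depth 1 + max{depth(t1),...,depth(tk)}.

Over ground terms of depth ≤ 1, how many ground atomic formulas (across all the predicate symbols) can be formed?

3136

First count ground terms of depth ≤ 1.
Let N_k count ground terms of depth at most k. Each non-constant term of depth ≤ k is some function symbol applied to depth-≤(k−1) arguments, giving N_k = 2 + N_{k-1}^3 + N_{k-1}^2.
N_0 = 2
N_1 = 2 + 2^3 + 2^2 = 14
So |H| = 14.
Each predicate of arity r yields |H|^r ground atoms (one per choice of an r-tuple from H):
  Reach: 14^3 = 2744;  Edge: 14^2 = 196;  Link: 14^2 = 196
Total ground atoms: 2744 + 196 + 196 = 3136.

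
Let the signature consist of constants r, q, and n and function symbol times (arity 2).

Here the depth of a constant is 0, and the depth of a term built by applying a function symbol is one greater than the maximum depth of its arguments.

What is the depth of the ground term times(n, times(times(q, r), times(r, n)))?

depth(times(q, r)) = 1 + max(0, 0) = 1
depth(times(r, n)) = 1 + max(0, 0) = 1
depth(times(times(q, r), times(r, n))) = 1 + max(1, 1) = 2
depth(times(n, times(times(q, r), times(r, n)))) = 1 + max(0, 2) = 3

3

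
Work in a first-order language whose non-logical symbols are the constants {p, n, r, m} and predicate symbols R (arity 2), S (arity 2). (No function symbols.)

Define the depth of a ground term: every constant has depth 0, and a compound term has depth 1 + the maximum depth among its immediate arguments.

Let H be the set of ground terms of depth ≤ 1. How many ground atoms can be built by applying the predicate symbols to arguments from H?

First count ground terms of depth ≤ 1.
With no function symbols every ground term is a constant, so there are exactly 4 ground terms at every depth bound.
N_0 = 4
N_1 = 4
Explicitly: p, n, r, m.
So |H| = 4.
For each predicate symbol, the number of ground atoms is |H| raised to its arity; summing:
  R: 4^2 = 16;  S: 4^2 = 16
Total ground atoms: 16 + 16 = 32.

32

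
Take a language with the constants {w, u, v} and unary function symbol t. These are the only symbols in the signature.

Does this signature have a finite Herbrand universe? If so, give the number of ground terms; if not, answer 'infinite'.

infinite

The signature has at least one function symbol (t, arity 1) and at least one constant (w).
Iterating t gives infinitely many distinct ground terms: w, t(w), t(t(w)), ...
So the Herbrand universe is infinite.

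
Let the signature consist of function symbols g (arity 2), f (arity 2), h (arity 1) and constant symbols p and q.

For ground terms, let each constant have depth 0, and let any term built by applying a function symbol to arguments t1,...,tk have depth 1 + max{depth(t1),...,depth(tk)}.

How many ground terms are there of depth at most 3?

182712

If N_k denotes the number of depth-≤k ground terms, the 2 constants give N_0 = 2, and each function symbol of arity r contributes N_{k-1}^r new terms at level k: N_k = 2 + N_{k-1}^2 + N_{k-1}^2 + N_{k-1}.
N_0 = 2
N_1 = 2 + 2^2 + 2^2 + 2 = 12
N_2 = 2 + 12^2 + 12^2 + 12 = 302
N_3 = 2 + 302^2 + 302^2 + 302 = 182712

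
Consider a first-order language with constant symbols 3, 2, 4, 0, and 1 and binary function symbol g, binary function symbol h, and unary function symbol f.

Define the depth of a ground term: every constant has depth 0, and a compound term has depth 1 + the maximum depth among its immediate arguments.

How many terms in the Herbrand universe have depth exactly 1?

Count level by level. With function symbols g/2, h/2, f/1, the terms of depth ≤ k are the 5 constants together with each function applied to depth-≤(k−1) tuples, so N_k = 5 + N_{k-1}^2 + N_{k-1}^2 + N_{k-1}.
N_0 = 5
N_1 = 5 + 5^2 + 5^2 + 5 = 60
Terms of depth exactly 1: N_1 − N_0 = 60 − 5 = 55.

55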